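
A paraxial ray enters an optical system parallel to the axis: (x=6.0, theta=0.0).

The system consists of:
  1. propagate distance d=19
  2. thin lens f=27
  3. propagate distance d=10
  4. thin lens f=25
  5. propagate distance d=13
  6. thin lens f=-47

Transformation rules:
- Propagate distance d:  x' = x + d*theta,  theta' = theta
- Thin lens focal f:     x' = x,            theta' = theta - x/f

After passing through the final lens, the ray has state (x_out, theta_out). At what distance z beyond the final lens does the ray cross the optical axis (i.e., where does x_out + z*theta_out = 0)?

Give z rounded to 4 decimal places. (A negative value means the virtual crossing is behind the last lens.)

Initial: x=6.0000 theta=0.0000
After 1 (propagate distance d=19): x=6.0000 theta=0.0000
After 2 (thin lens f=27): x=6.0000 theta=-2/9 (≈-0.2222)
After 3 (propagate distance d=10): x=34/9 (≈3.7778) theta=-2/9 (≈-0.2222)
After 4 (thin lens f=25): x=34/9 (≈3.7778) theta=-28/75 (≈-0.3733)
After 5 (propagate distance d=13): x=-242/225 (≈-1.0756) theta=-28/75 (≈-0.3733)
After 6 (thin lens f=-47): x=-242/225 (≈-1.0756) theta=-838/2115 (≈-0.3962)
z_focus = -x_out/theta_out = -(-242/225)/(-838/2115) = -5687/2095 ≈ -2.7146
Rounded to 4 decimal places: z = -2.7146

Answer: -2.7146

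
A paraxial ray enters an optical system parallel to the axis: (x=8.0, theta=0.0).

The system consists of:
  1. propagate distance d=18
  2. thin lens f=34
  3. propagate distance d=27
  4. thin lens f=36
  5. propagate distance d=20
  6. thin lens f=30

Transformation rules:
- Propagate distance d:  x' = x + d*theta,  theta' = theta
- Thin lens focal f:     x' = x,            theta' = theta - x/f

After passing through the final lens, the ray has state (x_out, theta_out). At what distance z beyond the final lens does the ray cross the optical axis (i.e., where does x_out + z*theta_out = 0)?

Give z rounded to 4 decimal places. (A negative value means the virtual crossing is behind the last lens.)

Initial: x=8.0000 theta=0.0000
After 1 (propagate distance d=18): x=8.0000 theta=0.0000
After 2 (thin lens f=34): x=8.0000 theta=-4/17 (≈-0.2353)
After 3 (propagate distance d=27): x=28/17 (≈1.6471) theta=-4/17 (≈-0.2353)
After 4 (thin lens f=36): x=28/17 (≈1.6471) theta=-43/153 (≈-0.2810)
After 5 (propagate distance d=20): x=-608/153 (≈-3.9739) theta=-43/153 (≈-0.2810)
After 6 (thin lens f=30): x=-608/153 (≈-3.9739) theta=-341/2295 (≈-0.1486)
z_focus = -x_out/theta_out = -(-608/153)/(-341/2295) = -9120/341 ≈ -26.7449
Rounded to 4 decimal places: z = -26.7449

Answer: -26.7449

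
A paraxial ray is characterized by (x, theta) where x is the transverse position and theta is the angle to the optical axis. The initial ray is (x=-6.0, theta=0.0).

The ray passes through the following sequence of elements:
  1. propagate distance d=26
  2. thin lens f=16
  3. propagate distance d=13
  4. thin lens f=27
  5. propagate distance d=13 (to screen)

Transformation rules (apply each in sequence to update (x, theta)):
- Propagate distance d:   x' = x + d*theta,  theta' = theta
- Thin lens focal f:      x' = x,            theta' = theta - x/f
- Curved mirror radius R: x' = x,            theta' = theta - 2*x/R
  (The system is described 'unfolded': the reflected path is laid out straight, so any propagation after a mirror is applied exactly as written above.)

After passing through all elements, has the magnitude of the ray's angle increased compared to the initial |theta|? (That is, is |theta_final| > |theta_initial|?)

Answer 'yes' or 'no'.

Initial: x=-6.0000 theta=0.0000
After 1 (propagate distance d=26): x=-6.0000 theta=0.0000
After 2 (thin lens f=16): x=-6.0000 theta=0.3750
After 3 (propagate distance d=13): x=-1.1250 theta=0.3750
After 4 (thin lens f=27): x=-1.1250 theta=5/12 (≈0.4167)
After 5 (propagate distance d=13 (to screen)): x=103/24 (≈4.2917) theta=5/12 (≈0.4167)
|theta_initial|=0.0000 |theta_final|=5/12 (≈0.4167) -> increased

Answer: yes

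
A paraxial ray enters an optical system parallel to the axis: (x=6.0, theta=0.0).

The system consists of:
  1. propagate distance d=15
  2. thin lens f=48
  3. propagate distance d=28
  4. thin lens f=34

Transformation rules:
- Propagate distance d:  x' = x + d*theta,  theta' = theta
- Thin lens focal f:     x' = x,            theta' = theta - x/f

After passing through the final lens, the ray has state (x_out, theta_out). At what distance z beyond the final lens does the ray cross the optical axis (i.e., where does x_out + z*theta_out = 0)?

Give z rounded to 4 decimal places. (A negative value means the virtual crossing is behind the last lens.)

Initial: x=6.0000 theta=0.0000
After 1 (propagate distance d=15): x=6.0000 theta=0.0000
After 2 (thin lens f=48): x=6.0000 theta=-0.1250
After 3 (propagate distance d=28): x=2.5000 theta=-0.1250
After 4 (thin lens f=34): x=2.5000 theta=-27/136 (≈-0.1985)
z_focus = -x_out/theta_out = -(2.5000)/(-27/136) = 340/27 ≈ 12.5926
Rounded to 4 decimal places: z = 12.5926

Answer: 12.5926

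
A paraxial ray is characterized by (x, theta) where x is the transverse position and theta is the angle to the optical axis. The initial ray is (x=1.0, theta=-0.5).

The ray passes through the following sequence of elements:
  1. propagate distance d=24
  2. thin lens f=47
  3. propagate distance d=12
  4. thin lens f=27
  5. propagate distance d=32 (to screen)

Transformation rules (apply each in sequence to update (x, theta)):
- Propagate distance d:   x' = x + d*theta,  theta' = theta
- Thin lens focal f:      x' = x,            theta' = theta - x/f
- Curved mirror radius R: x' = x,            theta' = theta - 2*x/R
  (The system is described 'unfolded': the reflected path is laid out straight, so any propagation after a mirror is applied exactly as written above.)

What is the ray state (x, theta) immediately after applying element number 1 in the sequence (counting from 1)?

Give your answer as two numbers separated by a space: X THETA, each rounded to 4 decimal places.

Initial: x=1.0000 theta=-0.5000
After 1 (propagate distance d=24): x=-11.0000 theta=-0.5000
Rounded to 4 decimal places: x = -11.0000, theta = -0.5000

Answer: -11.0000 -0.5000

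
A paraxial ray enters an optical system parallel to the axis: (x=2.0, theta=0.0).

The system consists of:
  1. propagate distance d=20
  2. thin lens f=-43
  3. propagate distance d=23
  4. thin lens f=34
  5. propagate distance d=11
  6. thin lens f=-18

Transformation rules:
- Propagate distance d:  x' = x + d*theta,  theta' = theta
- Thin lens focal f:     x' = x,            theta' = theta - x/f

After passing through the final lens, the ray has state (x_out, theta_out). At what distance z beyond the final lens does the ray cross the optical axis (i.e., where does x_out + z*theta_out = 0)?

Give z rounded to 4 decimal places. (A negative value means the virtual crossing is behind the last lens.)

Initial: x=2.0000 theta=0.0000
After 1 (propagate distance d=20): x=2.0000 theta=0.0000
After 2 (thin lens f=-43): x=2.0000 theta=2/43 (≈0.0465)
After 3 (propagate distance d=23): x=132/43 (≈3.0698) theta=2/43 (≈0.0465)
After 4 (thin lens f=34): x=132/43 (≈3.0698) theta=-32/731 (≈-0.0438)
After 5 (propagate distance d=11): x=44/17 (≈2.5882) theta=-32/731 (≈-0.0438)
After 6 (thin lens f=-18): x=44/17 (≈2.5882) theta=658/6579 (≈0.1000)
z_focus = -x_out/theta_out = -(44/17)/(658/6579) = -8514/329 ≈ -25.8784
Rounded to 4 decimal places: z = -25.8784

Answer: -25.8784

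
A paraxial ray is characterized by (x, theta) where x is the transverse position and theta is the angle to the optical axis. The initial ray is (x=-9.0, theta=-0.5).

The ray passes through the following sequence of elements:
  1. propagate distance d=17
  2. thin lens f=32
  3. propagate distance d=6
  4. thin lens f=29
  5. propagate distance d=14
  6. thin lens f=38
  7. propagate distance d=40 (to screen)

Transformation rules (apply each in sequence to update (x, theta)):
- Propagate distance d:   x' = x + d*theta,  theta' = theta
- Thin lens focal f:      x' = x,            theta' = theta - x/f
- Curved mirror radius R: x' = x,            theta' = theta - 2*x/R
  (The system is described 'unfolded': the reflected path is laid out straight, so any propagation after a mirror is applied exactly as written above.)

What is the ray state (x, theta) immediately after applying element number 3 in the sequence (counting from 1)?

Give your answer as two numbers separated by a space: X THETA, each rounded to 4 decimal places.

Answer: -17.2188 0.0469

Derivation:
Initial: x=-9.0000 theta=-0.5000
After 1 (propagate distance d=17): x=-17.5000 theta=-0.5000
After 2 (thin lens f=32): x=-17.5000 theta=3/64 (≈0.0469)
After 3 (propagate distance d=6): x=-551/32 (≈-17.2188) theta=3/64 (≈0.0469)
Rounded to 4 decimal places: x = -17.2188, theta = 0.0469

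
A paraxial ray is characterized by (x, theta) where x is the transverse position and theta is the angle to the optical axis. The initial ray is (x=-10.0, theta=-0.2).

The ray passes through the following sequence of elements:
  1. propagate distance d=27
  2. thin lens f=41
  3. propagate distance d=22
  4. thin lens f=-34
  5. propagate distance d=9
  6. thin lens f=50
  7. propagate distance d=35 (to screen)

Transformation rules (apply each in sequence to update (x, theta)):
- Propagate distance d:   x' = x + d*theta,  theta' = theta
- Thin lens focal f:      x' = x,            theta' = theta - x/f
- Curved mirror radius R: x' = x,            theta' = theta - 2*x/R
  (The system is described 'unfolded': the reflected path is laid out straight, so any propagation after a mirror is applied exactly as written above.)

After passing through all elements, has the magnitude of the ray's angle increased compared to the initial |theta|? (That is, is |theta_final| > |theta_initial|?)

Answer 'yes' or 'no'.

Initial: x=-10.0000 theta=-0.2000
After 1 (propagate distance d=27): x=-15.4000 theta=-0.2000
After 2 (thin lens f=41): x=-15.4000 theta=36/205 (≈0.1756)
After 3 (propagate distance d=22): x=-473/41 (≈-11.5366) theta=36/205 (≈0.1756)
After 4 (thin lens f=-34): x=-473/41 (≈-11.5366) theta=-1141/6970 (≈-0.1637)
After 5 (propagate distance d=9): x=-90679/6970 (≈-13.0099) theta=-1141/6970 (≈-0.1637)
After 6 (thin lens f=50): x=-90679/6970 (≈-13.0099) theta=33629/348500 (≈0.0965)
After 7 (propagate distance d=35 (to screen)): x=-671387/69700 (≈-9.6325) theta=33629/348500 (≈0.0965)
|theta_initial|=0.2000 |theta_final|=33629/348500 (≈0.0965) -> not increased

Answer: no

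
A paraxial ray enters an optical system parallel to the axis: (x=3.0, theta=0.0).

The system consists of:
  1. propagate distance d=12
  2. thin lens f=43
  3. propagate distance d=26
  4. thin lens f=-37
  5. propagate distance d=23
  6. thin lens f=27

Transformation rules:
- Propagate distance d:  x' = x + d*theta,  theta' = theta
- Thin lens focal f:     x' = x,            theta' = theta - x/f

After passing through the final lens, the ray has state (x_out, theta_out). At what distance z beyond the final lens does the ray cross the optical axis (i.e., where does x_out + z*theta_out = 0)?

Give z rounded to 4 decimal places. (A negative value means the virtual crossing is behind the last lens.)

Answer: 6.4358

Derivation:
Initial: x=3.0000 theta=0.0000
After 1 (propagate distance d=12): x=3.0000 theta=0.0000
After 2 (thin lens f=43): x=3.0000 theta=-3/43 (≈-0.0698)
After 3 (propagate distance d=26): x=51/43 (≈1.1860) theta=-3/43 (≈-0.0698)
After 4 (thin lens f=-37): x=51/43 (≈1.1860) theta=-60/1591 (≈-0.0377)
After 5 (propagate distance d=23): x=507/1591 (≈0.3187) theta=-60/1591 (≈-0.0377)
After 6 (thin lens f=27): x=507/1591 (≈0.3187) theta=-709/14319 (≈-0.0495)
z_focus = -x_out/theta_out = -(507/1591)/(-709/14319) = 4563/709 ≈ 6.4358
Rounded to 4 decimal places: z = 6.4358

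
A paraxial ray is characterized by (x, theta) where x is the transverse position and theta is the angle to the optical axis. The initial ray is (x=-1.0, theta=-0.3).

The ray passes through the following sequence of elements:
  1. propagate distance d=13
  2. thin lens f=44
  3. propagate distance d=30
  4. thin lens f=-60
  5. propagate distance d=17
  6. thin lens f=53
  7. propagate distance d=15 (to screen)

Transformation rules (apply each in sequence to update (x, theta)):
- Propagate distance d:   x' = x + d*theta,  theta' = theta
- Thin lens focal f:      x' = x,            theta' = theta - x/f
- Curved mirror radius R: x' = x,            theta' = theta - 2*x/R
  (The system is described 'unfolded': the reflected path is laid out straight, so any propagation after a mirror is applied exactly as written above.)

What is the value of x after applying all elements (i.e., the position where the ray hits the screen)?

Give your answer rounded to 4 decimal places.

Initial: x=-1.0000 theta=-0.3000
After 1 (propagate distance d=13): x=-4.9000 theta=-0.3000
After 2 (thin lens f=44): x=-4.9000 theta=-83/440 (≈-0.1886)
After 3 (propagate distance d=30): x=-2323/220 (≈-10.5591) theta=-83/440 (≈-0.1886)
After 4 (thin lens f=-60): x=-2323/220 (≈-10.5591) theta=-4813/13200 (≈-0.3646)
After 5 (propagate distance d=17): x=-221201/13200 (≈-16.7577) theta=-4813/13200 (≈-0.3646)
After 6 (thin lens f=53): x=-221201/13200 (≈-16.7577) theta=-706/14575 (≈-0.0484)
After 7 (propagate distance d=15 (to screen)): x=-12231973/699600 (≈-17.4842) theta=-706/14575 (≈-0.0484)
Rounded to 4 decimal places: x = -17.4842

Answer: -17.4842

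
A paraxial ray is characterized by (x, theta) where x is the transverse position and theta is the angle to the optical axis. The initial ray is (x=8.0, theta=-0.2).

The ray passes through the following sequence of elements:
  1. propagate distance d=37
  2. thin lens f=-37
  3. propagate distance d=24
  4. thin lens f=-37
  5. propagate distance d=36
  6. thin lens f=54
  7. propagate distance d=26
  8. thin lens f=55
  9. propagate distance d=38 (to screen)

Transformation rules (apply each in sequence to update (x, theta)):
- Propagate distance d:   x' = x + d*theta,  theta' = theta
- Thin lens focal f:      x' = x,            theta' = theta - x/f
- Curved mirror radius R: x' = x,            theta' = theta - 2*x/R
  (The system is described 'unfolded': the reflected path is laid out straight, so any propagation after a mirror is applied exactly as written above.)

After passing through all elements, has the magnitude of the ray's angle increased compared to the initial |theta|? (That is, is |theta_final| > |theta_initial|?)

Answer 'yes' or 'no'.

Answer: yes

Derivation:
Initial: x=8.0000 theta=-0.2000
After 1 (propagate distance d=37): x=0.6000 theta=-0.2000
After 2 (thin lens f=-37): x=0.6000 theta=-34/185 (≈-0.1838)
After 3 (propagate distance d=24): x=-141/37 (≈-3.8108) theta=-34/185 (≈-0.1838)
After 4 (thin lens f=-37): x=-141/37 (≈-3.8108) theta=-1963/6845 (≈-0.2868)
After 5 (propagate distance d=36): x=-96753/6845 (≈-14.1348) theta=-1963/6845 (≈-0.2868)
After 6 (thin lens f=54): x=-96753/6845 (≈-14.1348) theta=-3083/123210 (≈-0.0250)
After 7 (propagate distance d=26): x=-910856/61605 (≈-14.7854) theta=-3083/123210 (≈-0.0250)
After 8 (thin lens f=55): x=-910856/61605 (≈-14.7854) theta=1652147/6776550 (≈0.2438)
After 9 (propagate distance d=38 (to screen)): x=-6235429/1129425 (≈-5.5209) theta=1652147/6776550 (≈0.2438)
|theta_initial|=0.2000 |theta_final|=1652147/6776550 (≈0.2438) -> increased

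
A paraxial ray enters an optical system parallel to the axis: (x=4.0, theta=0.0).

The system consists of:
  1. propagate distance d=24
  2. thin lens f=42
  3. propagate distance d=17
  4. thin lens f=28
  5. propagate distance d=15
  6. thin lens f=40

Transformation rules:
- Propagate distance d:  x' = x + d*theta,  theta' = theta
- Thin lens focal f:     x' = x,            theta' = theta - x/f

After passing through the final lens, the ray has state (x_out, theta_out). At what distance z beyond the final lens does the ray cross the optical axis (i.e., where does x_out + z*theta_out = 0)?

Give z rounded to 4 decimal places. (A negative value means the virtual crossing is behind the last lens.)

Answer: -1.8765

Derivation:
Initial: x=4.0000 theta=0.0000
After 1 (propagate distance d=24): x=4.0000 theta=0.0000
After 2 (thin lens f=42): x=4.0000 theta=-2/21 (≈-0.0952)
After 3 (propagate distance d=17): x=50/21 (≈2.3810) theta=-2/21 (≈-0.0952)
After 4 (thin lens f=28): x=50/21 (≈2.3810) theta=-53/294 (≈-0.1803)
After 5 (propagate distance d=15): x=-95/294 (≈-0.3231) theta=-53/294 (≈-0.1803)
After 6 (thin lens f=40): x=-95/294 (≈-0.3231) theta=-135/784 (≈-0.1722)
z_focus = -x_out/theta_out = -(-95/294)/(-135/784) = -152/81 ≈ -1.8765
Rounded to 4 decimal places: z = -1.8765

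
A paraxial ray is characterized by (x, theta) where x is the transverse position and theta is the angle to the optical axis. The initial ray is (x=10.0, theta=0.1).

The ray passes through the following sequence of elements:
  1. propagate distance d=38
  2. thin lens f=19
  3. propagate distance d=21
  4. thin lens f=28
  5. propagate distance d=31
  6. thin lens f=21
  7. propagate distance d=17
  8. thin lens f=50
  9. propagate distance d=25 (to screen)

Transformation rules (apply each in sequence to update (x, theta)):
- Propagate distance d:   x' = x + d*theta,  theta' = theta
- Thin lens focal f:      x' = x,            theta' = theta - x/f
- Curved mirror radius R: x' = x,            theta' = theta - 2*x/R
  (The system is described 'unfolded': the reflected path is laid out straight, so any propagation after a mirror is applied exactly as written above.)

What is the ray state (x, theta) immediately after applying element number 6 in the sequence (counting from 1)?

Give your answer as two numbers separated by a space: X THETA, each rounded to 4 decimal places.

Answer: -19.4852 0.2784

Derivation:
Initial: x=10.0000 theta=0.1000
After 1 (propagate distance d=38): x=13.8000 theta=0.1000
After 2 (thin lens f=19): x=13.8000 theta=-119/190 (≈-0.6263)
After 3 (propagate distance d=21): x=123/190 (≈0.6474) theta=-119/190 (≈-0.6263)
After 4 (thin lens f=28): x=123/190 (≈0.6474) theta=-691/1064 (≈-0.6494)
After 5 (propagate distance d=31): x=-103661/5320 (≈-19.4852) theta=-691/1064 (≈-0.6494)
After 6 (thin lens f=21): x=-103661/5320 (≈-19.4852) theta=15553/55860 (≈0.2784)
Rounded to 4 decimal places: x = -19.4852, theta = 0.2784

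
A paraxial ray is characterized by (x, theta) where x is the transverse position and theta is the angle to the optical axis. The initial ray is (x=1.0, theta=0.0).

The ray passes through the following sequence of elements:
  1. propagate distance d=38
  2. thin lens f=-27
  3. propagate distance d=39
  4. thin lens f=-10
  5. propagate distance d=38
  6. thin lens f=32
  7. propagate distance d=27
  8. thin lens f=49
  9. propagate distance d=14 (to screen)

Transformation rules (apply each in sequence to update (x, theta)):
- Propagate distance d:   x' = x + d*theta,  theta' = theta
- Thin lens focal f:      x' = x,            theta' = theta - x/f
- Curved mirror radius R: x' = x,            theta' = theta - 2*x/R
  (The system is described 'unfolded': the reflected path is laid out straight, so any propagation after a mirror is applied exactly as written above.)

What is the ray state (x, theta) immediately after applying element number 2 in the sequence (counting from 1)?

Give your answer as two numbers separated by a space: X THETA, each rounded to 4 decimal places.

Answer: 1.0000 0.0370

Derivation:
Initial: x=1.0000 theta=0.0000
After 1 (propagate distance d=38): x=1.0000 theta=0.0000
After 2 (thin lens f=-27): x=1.0000 theta=1/27 (≈0.0370)
Rounded to 4 decimal places: x = 1.0000, theta = 0.0370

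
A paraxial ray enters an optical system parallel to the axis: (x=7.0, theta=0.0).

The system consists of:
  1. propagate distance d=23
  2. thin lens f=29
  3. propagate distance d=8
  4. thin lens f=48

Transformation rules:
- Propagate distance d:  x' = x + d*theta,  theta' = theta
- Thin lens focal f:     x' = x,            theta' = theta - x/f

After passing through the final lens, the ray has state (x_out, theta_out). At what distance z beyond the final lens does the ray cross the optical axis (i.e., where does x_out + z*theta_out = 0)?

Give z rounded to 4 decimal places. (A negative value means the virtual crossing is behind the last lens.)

Initial: x=7.0000 theta=0.0000
After 1 (propagate distance d=23): x=7.0000 theta=0.0000
After 2 (thin lens f=29): x=7.0000 theta=-7/29 (≈-0.2414)
After 3 (propagate distance d=8): x=147/29 (≈5.0690) theta=-7/29 (≈-0.2414)
After 4 (thin lens f=48): x=147/29 (≈5.0690) theta=-161/464 (≈-0.3470)
z_focus = -x_out/theta_out = -(147/29)/(-161/464) = 336/23 ≈ 14.6087
Rounded to 4 decimal places: z = 14.6087

Answer: 14.6087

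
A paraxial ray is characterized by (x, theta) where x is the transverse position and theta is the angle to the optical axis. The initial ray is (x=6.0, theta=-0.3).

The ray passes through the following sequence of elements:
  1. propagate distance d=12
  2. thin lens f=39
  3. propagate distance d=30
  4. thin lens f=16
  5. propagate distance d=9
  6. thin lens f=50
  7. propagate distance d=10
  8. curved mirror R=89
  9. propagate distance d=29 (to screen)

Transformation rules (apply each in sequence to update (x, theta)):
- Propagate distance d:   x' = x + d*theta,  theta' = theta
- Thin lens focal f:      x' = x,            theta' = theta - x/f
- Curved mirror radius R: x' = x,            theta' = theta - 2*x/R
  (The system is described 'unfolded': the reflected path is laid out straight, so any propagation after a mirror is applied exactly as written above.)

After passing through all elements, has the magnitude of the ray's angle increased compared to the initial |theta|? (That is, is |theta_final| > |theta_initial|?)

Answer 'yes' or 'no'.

Answer: yes

Derivation:
Initial: x=6.0000 theta=-0.3000
After 1 (propagate distance d=12): x=2.4000 theta=-0.3000
After 2 (thin lens f=39): x=2.4000 theta=-47/130 (≈-0.3615)
After 3 (propagate distance d=30): x=-549/65 (≈-8.4462) theta=-47/130 (≈-0.3615)
After 4 (thin lens f=16): x=-549/65 (≈-8.4462) theta=173/1040 (≈0.1663)
After 5 (propagate distance d=9): x=-7227/1040 (≈-6.9490) theta=173/1040 (≈0.1663)
After 6 (thin lens f=50): x=-7227/1040 (≈-6.9490) theta=15877/52000 (≈0.3053)
After 7 (propagate distance d=10): x=-10129/2600 (≈-3.8958) theta=15877/52000 (≈0.3053)
After 8 (curved mirror R=89): x=-10129/2600 (≈-3.8958) theta=1818213/4628000 (≈0.3929)
After 9 (propagate distance d=29 (to screen)): x=34698557/4628000 (≈7.4975) theta=1818213/4628000 (≈0.3929)
|theta_initial|=0.3000 |theta_final|=1818213/4628000 (≈0.3929) -> increased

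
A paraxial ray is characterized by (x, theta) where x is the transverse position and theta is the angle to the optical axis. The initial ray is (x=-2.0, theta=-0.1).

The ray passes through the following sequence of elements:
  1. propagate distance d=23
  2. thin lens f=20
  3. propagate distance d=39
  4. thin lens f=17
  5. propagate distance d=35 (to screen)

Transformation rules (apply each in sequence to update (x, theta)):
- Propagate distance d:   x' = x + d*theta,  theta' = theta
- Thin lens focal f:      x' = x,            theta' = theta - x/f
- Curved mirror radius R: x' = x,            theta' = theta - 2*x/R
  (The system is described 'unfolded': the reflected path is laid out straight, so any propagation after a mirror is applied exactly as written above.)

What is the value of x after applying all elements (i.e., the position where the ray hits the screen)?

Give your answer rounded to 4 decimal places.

Initial: x=-2.0000 theta=-0.1000
After 1 (propagate distance d=23): x=-4.3000 theta=-0.1000
After 2 (thin lens f=20): x=-4.3000 theta=0.1150
After 3 (propagate distance d=39): x=0.1850 theta=0.1150
After 4 (thin lens f=17): x=0.1850 theta=177/1700 (≈0.1041)
After 5 (propagate distance d=35 (to screen)): x=13019/3400 (≈3.8291) theta=177/1700 (≈0.1041)
Rounded to 4 decimal places: x = 3.8291

Answer: 3.8291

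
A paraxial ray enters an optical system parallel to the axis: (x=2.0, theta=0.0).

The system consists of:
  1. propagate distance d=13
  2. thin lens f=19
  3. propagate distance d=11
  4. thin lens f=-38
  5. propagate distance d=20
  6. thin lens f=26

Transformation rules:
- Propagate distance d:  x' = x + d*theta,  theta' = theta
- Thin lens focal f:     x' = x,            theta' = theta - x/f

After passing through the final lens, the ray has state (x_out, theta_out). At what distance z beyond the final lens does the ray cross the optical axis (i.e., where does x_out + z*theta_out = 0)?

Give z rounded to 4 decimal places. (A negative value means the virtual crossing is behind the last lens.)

Initial: x=2.0000 theta=0.0000
After 1 (propagate distance d=13): x=2.0000 theta=0.0000
After 2 (thin lens f=19): x=2.0000 theta=-2/19 (≈-0.1053)
After 3 (propagate distance d=11): x=16/19 (≈0.8421) theta=-2/19 (≈-0.1053)
After 4 (thin lens f=-38): x=16/19 (≈0.8421) theta=-30/361 (≈-0.0831)
After 5 (propagate distance d=20): x=-296/361 (≈-0.8199) theta=-30/361 (≈-0.0831)
After 6 (thin lens f=26): x=-296/361 (≈-0.8199) theta=-242/4693 (≈-0.0516)
z_focus = -x_out/theta_out = -(-296/361)/(-242/4693) = -1924/121 ≈ -15.9008
Rounded to 4 decimal places: z = -15.9008

Answer: -15.9008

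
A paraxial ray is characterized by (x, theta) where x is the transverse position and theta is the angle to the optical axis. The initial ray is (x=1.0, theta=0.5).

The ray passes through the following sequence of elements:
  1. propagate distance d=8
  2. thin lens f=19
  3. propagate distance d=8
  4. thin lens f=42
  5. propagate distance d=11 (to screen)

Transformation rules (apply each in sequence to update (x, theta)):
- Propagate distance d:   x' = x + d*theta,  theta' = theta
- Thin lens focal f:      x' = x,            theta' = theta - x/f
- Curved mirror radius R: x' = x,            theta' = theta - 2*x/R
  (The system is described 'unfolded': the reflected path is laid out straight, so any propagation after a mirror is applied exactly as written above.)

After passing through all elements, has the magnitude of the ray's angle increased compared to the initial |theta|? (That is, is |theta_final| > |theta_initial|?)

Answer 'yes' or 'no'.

Initial: x=1.0000 theta=0.5000
After 1 (propagate distance d=8): x=5.0000 theta=0.5000
After 2 (thin lens f=19): x=5.0000 theta=9/38 (≈0.2368)
After 3 (propagate distance d=8): x=131/19 (≈6.8947) theta=9/38 (≈0.2368)
After 4 (thin lens f=42): x=131/19 (≈6.8947) theta=29/399 (≈0.0727)
After 5 (propagate distance d=11 (to screen)): x=3070/399 (≈7.6942) theta=29/399 (≈0.0727)
|theta_initial|=0.5000 |theta_final|=29/399 (≈0.0727) -> not increased

Answer: no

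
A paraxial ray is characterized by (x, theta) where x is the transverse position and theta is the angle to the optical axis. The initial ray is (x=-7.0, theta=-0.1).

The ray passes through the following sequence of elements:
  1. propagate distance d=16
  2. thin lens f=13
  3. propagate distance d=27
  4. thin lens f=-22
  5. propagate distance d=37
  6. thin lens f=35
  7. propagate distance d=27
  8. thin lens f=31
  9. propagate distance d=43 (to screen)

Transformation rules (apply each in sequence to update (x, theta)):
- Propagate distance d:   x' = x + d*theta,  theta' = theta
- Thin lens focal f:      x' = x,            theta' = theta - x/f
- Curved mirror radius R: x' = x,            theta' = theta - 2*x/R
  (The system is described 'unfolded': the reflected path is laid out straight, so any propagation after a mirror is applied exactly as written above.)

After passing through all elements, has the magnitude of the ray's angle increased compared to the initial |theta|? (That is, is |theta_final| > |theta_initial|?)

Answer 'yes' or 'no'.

Initial: x=-7.0000 theta=-0.1000
After 1 (propagate distance d=16): x=-8.6000 theta=-0.1000
After 2 (thin lens f=13): x=-8.6000 theta=73/130 (≈0.5615)
After 3 (propagate distance d=27): x=853/130 (≈6.5615) theta=73/130 (≈0.5615)
After 4 (thin lens f=-22): x=853/130 (≈6.5615) theta=2459/2860 (≈0.8598)
After 5 (propagate distance d=37): x=109749/2860 (≈38.3738) theta=2459/2860 (≈0.8598)
After 6 (thin lens f=35): x=109749/2860 (≈38.3738) theta=-5921/25025 (≈-0.2366)
After 7 (propagate distance d=27): x=3201747/100100 (≈31.9855) theta=-5921/25025 (≈-0.2366)
After 8 (thin lens f=31): x=3201747/100100 (≈31.9855) theta=-3935951/3103100 (≈-1.2684)
After 9 (propagate distance d=43 (to screen)): x=-17497934/775775 (≈-22.5554) theta=-3935951/3103100 (≈-1.2684)
|theta_initial|=0.1000 |theta_final|=3935951/3103100 (≈1.2684) -> increased

Answer: yes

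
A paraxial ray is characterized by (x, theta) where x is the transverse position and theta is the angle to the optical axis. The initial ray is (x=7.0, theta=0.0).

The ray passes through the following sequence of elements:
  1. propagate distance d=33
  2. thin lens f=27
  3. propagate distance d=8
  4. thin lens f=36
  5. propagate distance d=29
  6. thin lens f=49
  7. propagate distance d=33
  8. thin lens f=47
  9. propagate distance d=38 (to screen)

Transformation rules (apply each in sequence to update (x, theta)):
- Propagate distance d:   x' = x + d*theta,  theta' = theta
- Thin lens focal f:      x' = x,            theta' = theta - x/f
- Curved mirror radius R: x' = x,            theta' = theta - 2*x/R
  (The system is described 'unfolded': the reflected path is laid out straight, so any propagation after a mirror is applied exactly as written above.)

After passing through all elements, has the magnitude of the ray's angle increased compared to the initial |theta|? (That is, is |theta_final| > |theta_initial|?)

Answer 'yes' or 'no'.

Initial: x=7.0000 theta=0.0000
After 1 (propagate distance d=33): x=7.0000 theta=0.0000
After 2 (thin lens f=27): x=7.0000 theta=-7/27 (≈-0.2593)
After 3 (propagate distance d=8): x=133/27 (≈4.9259) theta=-7/27 (≈-0.2593)
After 4 (thin lens f=36): x=133/27 (≈4.9259) theta=-385/972 (≈-0.3961)
After 5 (propagate distance d=29): x=-6377/972 (≈-6.5607) theta=-385/972 (≈-0.3961)
After 6 (thin lens f=49): x=-6377/972 (≈-6.5607) theta=-446/1701 (≈-0.2622)
After 7 (propagate distance d=33): x=-103511/6804 (≈-15.2133) theta=-446/1701 (≈-0.2622)
After 8 (thin lens f=47): x=-103511/6804 (≈-15.2133) theta=2809/45684 (≈0.0615)
After 9 (propagate distance d=38 (to screen)): x=-4117823/319788 (≈-12.8767) theta=2809/45684 (≈0.0615)
|theta_initial|=0.0000 |theta_final|=2809/45684 (≈0.0615) -> increased

Answer: yes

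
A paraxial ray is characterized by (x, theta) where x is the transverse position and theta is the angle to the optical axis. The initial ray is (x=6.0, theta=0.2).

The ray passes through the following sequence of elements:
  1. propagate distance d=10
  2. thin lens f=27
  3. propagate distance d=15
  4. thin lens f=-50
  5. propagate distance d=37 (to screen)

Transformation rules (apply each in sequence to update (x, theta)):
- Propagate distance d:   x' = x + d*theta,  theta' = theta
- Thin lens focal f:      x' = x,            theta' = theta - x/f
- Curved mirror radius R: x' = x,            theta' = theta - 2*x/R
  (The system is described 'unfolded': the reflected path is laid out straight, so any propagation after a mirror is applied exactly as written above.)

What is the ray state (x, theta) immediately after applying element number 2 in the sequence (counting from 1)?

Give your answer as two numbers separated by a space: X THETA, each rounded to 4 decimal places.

Answer: 8.0000 -0.0963

Derivation:
Initial: x=6.0000 theta=0.2000
After 1 (propagate distance d=10): x=8.0000 theta=0.2000
After 2 (thin lens f=27): x=8.0000 theta=-13/135 (≈-0.0963)
Rounded to 4 decimal places: x = 8.0000, theta = -0.0963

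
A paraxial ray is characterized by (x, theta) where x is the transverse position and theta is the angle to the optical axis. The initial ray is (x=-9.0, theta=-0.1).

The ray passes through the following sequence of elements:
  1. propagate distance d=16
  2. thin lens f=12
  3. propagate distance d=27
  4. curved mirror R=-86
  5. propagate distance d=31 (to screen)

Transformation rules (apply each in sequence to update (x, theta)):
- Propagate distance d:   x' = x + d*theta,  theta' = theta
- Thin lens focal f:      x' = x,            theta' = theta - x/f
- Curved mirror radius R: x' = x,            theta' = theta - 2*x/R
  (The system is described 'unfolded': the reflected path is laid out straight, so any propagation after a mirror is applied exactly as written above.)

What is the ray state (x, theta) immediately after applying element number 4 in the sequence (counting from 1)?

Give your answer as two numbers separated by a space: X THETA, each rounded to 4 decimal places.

Initial: x=-9.0000 theta=-0.1000
After 1 (propagate distance d=16): x=-10.6000 theta=-0.1000
After 2 (thin lens f=12): x=-10.6000 theta=47/60 (≈0.7833)
After 3 (propagate distance d=27): x=10.5500 theta=47/60 (≈0.7833)
After 4 (curved mirror R=-86): x=10.5500 theta=1327/1290 (≈1.0287)
Rounded to 4 decimal places: x = 10.5500, theta = 1.0287

Answer: 10.5500 1.0287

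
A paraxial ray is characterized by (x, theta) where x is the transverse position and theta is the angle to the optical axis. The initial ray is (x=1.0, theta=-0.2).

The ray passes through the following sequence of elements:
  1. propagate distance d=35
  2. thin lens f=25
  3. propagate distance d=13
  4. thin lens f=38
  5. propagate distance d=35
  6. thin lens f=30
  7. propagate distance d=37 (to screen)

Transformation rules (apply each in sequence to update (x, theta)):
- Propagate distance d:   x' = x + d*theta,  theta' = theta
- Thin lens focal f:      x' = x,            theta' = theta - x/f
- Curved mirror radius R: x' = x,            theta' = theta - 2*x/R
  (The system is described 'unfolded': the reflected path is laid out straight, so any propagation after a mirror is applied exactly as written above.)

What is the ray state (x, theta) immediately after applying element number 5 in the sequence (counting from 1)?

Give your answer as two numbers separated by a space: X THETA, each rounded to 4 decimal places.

Answer: 0.9674 0.1842

Derivation:
Initial: x=1.0000 theta=-0.2000
After 1 (propagate distance d=35): x=-6.0000 theta=-0.2000
After 2 (thin lens f=25): x=-6.0000 theta=0.0400
After 3 (propagate distance d=13): x=-5.4800 theta=0.0400
After 4 (thin lens f=38): x=-5.4800 theta=7/38 (≈0.1842)
After 5 (propagate distance d=35): x=919/950 (≈0.9674) theta=7/38 (≈0.1842)
Rounded to 4 decimal places: x = 0.9674, theta = 0.1842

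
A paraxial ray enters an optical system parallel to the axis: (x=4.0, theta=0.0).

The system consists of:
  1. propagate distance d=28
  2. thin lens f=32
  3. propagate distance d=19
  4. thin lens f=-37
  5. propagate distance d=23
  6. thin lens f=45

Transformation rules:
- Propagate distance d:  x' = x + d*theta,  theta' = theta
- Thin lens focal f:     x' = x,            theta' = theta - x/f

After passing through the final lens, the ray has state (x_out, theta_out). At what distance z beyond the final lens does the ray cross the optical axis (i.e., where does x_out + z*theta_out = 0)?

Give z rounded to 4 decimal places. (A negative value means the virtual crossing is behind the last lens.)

Answer: -3.1665

Derivation:
Initial: x=4.0000 theta=0.0000
After 1 (propagate distance d=28): x=4.0000 theta=0.0000
After 2 (thin lens f=32): x=4.0000 theta=-0.1250
After 3 (propagate distance d=19): x=1.6250 theta=-0.1250
After 4 (thin lens f=-37): x=1.6250 theta=-3/37 (≈-0.0811)
After 5 (propagate distance d=23): x=-71/296 (≈-0.2399) theta=-3/37 (≈-0.0811)
After 6 (thin lens f=45): x=-71/296 (≈-0.2399) theta=-1009/13320 (≈-0.0758)
z_focus = -x_out/theta_out = -(-71/296)/(-1009/13320) = -3195/1009 ≈ -3.1665
Rounded to 4 decimal places: z = -3.1665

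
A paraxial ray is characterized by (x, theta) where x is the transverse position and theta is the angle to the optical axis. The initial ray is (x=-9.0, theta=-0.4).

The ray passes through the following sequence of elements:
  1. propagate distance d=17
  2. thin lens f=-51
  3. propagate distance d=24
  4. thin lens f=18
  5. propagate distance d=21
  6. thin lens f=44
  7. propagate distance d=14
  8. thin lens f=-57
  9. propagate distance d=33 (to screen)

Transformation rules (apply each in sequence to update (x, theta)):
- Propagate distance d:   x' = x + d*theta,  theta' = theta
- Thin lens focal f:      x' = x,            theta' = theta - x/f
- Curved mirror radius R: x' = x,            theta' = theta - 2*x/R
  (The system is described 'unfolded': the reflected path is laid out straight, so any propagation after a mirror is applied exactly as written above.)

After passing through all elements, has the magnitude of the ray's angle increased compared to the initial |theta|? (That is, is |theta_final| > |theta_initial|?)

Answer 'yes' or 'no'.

Initial: x=-9.0000 theta=-0.4000
After 1 (propagate distance d=17): x=-15.8000 theta=-0.4000
After 2 (thin lens f=-51): x=-15.8000 theta=-181/255 (≈-0.7098)
After 3 (propagate distance d=24): x=-2791/85 (≈-32.8353) theta=-181/255 (≈-0.7098)
After 4 (thin lens f=18): x=-2791/85 (≈-32.8353) theta=341/306 (≈1.1144)
After 5 (propagate distance d=21): x=-283/30 (≈-9.4333) theta=341/306 (≈1.1144)
After 6 (thin lens f=44): x=-283/30 (≈-9.4333) theta=89453/67320 (≈1.3288)
After 7 (propagate distance d=14): x=61729/6732 (≈9.1695) theta=89453/67320 (≈1.3288)
After 8 (thin lens f=-57): x=61729/6732 (≈9.1695) theta=5716111/3837240 (≈1.4896)
After 9 (propagate distance d=33 (to screen)): x=24868577/426360 (≈58.3277) theta=5716111/3837240 (≈1.4896)
|theta_initial|=0.4000 |theta_final|=5716111/3837240 (≈1.4896) -> increased

Answer: yes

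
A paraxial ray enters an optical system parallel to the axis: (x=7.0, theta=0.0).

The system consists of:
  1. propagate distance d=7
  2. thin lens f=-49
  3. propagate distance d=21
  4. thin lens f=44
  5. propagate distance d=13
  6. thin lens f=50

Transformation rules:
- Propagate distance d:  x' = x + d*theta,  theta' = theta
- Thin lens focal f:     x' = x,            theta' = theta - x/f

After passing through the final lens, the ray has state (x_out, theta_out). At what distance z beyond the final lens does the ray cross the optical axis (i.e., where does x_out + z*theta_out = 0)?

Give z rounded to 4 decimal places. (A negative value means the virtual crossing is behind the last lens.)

Answer: 33.9189

Derivation:
Initial: x=7.0000 theta=0.0000
After 1 (propagate distance d=7): x=7.0000 theta=0.0000
After 2 (thin lens f=-49): x=7.0000 theta=1/7 (≈0.1429)
After 3 (propagate distance d=21): x=10.0000 theta=1/7 (≈0.1429)
After 4 (thin lens f=44): x=10.0000 theta=-13/154 (≈-0.0844)
After 5 (propagate distance d=13): x=1371/154 (≈8.9026) theta=-13/154 (≈-0.0844)
After 6 (thin lens f=50): x=1371/154 (≈8.9026) theta=-2021/7700 (≈-0.2625)
z_focus = -x_out/theta_out = -(1371/154)/(-2021/7700) = 68550/2021 ≈ 33.9189
Rounded to 4 decimal places: z = 33.9189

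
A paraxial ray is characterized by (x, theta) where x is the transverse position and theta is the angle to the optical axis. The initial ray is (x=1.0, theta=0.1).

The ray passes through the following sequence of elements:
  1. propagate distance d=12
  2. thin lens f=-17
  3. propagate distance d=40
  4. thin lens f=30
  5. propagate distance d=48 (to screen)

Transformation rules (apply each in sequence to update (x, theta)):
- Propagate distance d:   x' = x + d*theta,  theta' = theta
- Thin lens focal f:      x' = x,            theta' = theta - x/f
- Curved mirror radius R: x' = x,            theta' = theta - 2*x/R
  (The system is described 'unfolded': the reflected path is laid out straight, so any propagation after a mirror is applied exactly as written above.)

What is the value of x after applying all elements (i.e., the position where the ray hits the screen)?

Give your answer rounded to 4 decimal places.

Answer: 4.1859

Derivation:
Initial: x=1.0000 theta=0.1000
After 1 (propagate distance d=12): x=2.2000 theta=0.1000
After 2 (thin lens f=-17): x=2.2000 theta=39/170 (≈0.2294)
After 3 (propagate distance d=40): x=967/85 (≈11.3765) theta=39/170 (≈0.2294)
After 4 (thin lens f=30): x=967/85 (≈11.3765) theta=-191/1275 (≈-0.1498)
After 5 (propagate distance d=48 (to screen)): x=1779/425 (≈4.1859) theta=-191/1275 (≈-0.1498)
Rounded to 4 decimal places: x = 4.1859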